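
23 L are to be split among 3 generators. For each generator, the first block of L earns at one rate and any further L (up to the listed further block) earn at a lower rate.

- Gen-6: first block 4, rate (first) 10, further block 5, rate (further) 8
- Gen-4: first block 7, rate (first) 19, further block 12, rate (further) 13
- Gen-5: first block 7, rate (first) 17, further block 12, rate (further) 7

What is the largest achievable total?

Order all 6 blocks by rate: Gen-4/first 19 > Gen-5/first 17 > Gen-4/second 13 > Gen-6/first 10 > Gen-6/second 8 > Gen-5/second 7.
Gen-4/first (19): +7 → 16 left.
Fill Gen-5 first block (7 at 17) → 9 left.
Gen-4/second: +9 of 12 at 13; pool empty.
Total = 19×7 + 17×7 + 13×9 = 369.

369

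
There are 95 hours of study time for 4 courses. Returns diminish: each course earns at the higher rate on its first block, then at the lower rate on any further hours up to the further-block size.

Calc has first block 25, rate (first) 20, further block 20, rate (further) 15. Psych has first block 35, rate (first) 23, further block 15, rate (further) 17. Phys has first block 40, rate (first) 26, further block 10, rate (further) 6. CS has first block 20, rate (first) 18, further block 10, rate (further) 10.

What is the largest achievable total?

Treat each block as its own option and order by rate: Phys/T1 26 > Psych/T1 23 > Calc/T1 20 > CS/T1 18 > Psych/T2 17 > Calc/T2 15 > CS/T2 10 > Phys/T2 6.
Phys T1 at 26: fill all 40 → 55 left.
Psych T1 at 23: fill all 35 → 20 left.
Calc T1 at 20: only 20 left, fill 20.
Total = 26×40 + 23×35 + 20×20 = 2245.

2245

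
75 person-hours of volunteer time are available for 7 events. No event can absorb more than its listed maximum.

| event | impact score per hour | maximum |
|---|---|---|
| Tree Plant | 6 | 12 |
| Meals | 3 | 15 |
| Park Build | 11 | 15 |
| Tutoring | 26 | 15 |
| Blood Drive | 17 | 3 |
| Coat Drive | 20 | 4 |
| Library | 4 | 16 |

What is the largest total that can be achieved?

Rank by impact score per hour: Tutoring 26 > Coat Drive 20 > Blood Drive 17 > Park Build 11 > Tree Plant 6 > Library 4 > Meals 3.
Tutoring: +15 to 15 (cap) — 60 left.
Coat Drive: +4 to 4 (cap) — 56 left.
Give Blood Drive 3 to hit its cap of 3 — 53 left.
Give Park Build 15 to hit its cap of 15 — 38 left.
Tree Plant takes 12 to reach its cap of 12 — 26 left.
Library: +16 to 16 (cap) — 10 left.
Meals: +10 (room for 15) → 10. Pool exhausted.
Total = 6×12 + 3×10 + 11×15 + 26×15 + 17×3 + 20×4 + 4×16 = 852.

852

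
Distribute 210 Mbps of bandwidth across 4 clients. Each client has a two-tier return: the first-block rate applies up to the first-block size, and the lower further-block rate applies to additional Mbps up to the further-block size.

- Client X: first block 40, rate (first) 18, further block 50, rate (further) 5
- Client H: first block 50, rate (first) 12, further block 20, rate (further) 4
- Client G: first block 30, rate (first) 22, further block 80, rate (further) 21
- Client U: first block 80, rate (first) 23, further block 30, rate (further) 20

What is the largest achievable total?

4580

Rank every tier by rate: Client U/T1 23 > Client G/T1 22 > Client G/T2 21 > Client U/T2 20 > Client X/T1 18 > Client H/T1 12 > Client X/T2 5 > Client H/T2 4.
Client U T1 at 23: fill all 80 ; 130 left.
Fill Client G T1 block (30 at 22) ; 100 left.
Client G/T2 (21): +80 ; 20 left.
20 remain; put them into Client U T2 at 20.
Total = 23×80 + 22×30 + 21×80 + 20×20 = 4580.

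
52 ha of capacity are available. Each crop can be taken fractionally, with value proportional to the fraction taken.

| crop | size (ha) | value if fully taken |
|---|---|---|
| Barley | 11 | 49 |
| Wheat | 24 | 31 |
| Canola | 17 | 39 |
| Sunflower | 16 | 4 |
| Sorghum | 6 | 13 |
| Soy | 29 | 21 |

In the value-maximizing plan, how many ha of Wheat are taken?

Sort by value density: Barley 49/11≈4.45, Canola 39/17≈2.29, Sorghum 13/6≈2.17, Wheat 31/24≈1.29, Soy 21/29≈0.724, Sunflower 4/16≈0.25.
Barley: take in full, 11 ha for value 49 ; 41 left.
Canola: take in full, 17 ha for value 39 ; 24 left.
Sorghum: take in full, 6 ha for value 13 ; 18 left.
Fill the last 18 ha with part of Wheat: 18/24 of it earns 23.25.

18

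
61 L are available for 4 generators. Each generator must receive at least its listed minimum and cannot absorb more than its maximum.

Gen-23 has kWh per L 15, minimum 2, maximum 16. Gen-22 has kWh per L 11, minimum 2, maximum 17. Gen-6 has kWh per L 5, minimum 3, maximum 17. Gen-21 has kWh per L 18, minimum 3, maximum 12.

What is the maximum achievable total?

Meeting every minimum uses 2+2+3+3 = 10 L, leaving 51.
Rank by kWh per L: Gen-21 18 > Gen-23 15 > Gen-22 11 > Gen-6 5.
Give Gen-21 9 more to hit its cap of 12 ; 42 left.
Gen-23: +14 to 16 (cap) ; 28 left.
Gen-22 takes 15 more to reach its cap of 17 ; 13 left.
Gen-6 has room for 14 more but only 13 remain, so it gets 16.
Total = 15×16 + 11×17 + 5×16 + 18×12 = 723.

723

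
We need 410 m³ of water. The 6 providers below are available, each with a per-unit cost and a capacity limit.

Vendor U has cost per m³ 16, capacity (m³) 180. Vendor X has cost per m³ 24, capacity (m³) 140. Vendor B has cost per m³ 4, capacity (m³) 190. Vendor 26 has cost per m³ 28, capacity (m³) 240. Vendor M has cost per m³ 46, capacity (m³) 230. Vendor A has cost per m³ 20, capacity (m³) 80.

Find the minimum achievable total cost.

Fill from the cheapest provider first.
Vendor B (4): use full 190 — 220 m³ to go.
Take 180 from Vendor U at 16 — need 40 more.
Vendor A (20): take the remaining 40 — done.
Vendor X, Vendor 26, Vendor M: unused.
Cost = 190×4 + 180×16 + 40×20 = 4440.

4440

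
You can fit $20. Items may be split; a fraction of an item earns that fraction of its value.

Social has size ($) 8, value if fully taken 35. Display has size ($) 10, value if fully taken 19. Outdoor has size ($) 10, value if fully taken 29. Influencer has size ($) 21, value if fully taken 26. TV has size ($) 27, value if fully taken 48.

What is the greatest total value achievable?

Sort by value density: Social 35/8≈4.38, Outdoor 29/10≈2.9, Display 19/10≈1.9, TV 48/27≈1.78, Influencer 26/21≈1.24.
Take all of Social (8 $, value 35) ; 12 $ left.
Outdoor: take in full, 10 $ for value 29 ; 2 left.
Only 2 $ remain; take 2/10 of Display for value 19×2/10 = 3.8.
Total value = 67.8.

67.8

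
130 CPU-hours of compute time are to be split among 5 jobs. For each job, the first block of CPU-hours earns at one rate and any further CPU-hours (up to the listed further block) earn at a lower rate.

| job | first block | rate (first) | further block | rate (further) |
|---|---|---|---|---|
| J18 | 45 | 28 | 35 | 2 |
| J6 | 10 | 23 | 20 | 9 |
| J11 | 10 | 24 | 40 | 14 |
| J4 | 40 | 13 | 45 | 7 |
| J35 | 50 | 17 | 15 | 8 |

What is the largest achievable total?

Rank every tier by rate: J18/first 28 > J11/first 24 > J6/first 23 > J35/first 17 > J11/second 14 > J4/first 13 > J6/second 9 > J35/second 8 > J4/second 7 > J18/second 2.
Fill J18 first block (45 at 28) — 85 left.
J11/first (24): +10 — 75 left.
Fill J6 first block (10 at 23) — 65 left.
J35/first (17): +50 — 15 left.
J11 second at 14: only 15 left, fill 15.
Total = 28×45 + 24×10 + 23×10 + 17×50 + 14×15 = 2790.

2790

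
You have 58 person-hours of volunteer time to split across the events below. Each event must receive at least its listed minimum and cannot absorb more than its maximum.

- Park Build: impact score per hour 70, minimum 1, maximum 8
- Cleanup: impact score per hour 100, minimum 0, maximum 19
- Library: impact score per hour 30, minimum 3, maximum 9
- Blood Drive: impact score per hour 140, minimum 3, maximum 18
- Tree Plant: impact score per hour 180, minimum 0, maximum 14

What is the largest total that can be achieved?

7310

Meeting every minimum uses 1+0+3+3+0 = 7 person-hours, leaving 51.
Highest impact score per hour first: Tree Plant 180 > Blood Drive 140 > Cleanup 100 > Park Build 70 > Library 30.
Tree Plant: +14 to 14 (cap) ; 37 left.
Blood Drive: +15 to 18 (cap) ; 22 left.
Cleanup takes 19 more to reach its cap of 19 ; 3 left.
Park Build: +3 (room for 7) → 4. Pool exhausted.
Total = 70×4 + 100×19 + 30×3 + 140×18 + 180×14 = 7310.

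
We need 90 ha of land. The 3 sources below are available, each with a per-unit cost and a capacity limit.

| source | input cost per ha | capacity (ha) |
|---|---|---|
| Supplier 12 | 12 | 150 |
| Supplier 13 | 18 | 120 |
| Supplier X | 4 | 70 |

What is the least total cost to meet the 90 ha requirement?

Fill from the cheapest source first.
Supplier X at 4: take all 70 ha ; 20 still needed.
Take 20 from Supplier 12 at 12 to finish.
Supplier 13: unused.
Cost = 70×4 + 20×12 = 520.

520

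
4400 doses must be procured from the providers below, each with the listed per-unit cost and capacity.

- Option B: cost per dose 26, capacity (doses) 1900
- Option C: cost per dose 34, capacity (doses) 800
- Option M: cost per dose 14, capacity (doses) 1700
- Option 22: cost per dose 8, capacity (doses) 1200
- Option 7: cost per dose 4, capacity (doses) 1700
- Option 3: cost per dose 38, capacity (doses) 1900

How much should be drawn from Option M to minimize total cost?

Use providers in increasing cost order.
Option 7 at 4: take all 1700 doses → 2700 still needed.
Option 22 at 8: take all 1200 doses → 1500 still needed.
Option M at 14: take 1500 of its 1700 → requirement met.
Option B, Option C, Option 3: unused.

1500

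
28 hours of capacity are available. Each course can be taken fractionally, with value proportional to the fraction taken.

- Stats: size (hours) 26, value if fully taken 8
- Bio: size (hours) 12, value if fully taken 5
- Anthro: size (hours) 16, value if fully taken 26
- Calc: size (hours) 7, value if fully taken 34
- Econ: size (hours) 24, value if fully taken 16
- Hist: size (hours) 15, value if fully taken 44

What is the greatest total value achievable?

87.75

Sort by value density: Calc 34/7≈4.86, Hist 44/15≈2.93, Anthro 26/16≈1.62, Econ 16/24≈0.667, Bio 5/12≈0.417, Stats 8/26≈0.308.
Calc: take in full, 7 hours for value 34 ; 21 left.
Hist: take in full, 15 hours for value 44 ; 6 left.
Only 6 hours remain; take 6/16 of Anthro for value 26×6/16 = 9.75.
Total value = 87.75.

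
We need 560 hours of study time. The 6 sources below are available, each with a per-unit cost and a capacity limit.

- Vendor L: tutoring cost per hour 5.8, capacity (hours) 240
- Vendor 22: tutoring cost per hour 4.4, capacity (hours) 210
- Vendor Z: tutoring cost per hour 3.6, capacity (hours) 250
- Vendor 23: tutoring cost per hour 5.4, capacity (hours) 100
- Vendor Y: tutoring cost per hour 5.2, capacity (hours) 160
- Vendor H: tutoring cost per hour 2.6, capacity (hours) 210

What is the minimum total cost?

1886

Cheapest first:
Take 210 from Vendor H at 2.6 ; need 350 more.
Take 250 from Vendor Z at 3.6 ; need 100 more.
Vendor 22 at 4.4: take 100 of its 210 ; requirement met.
Vendor Y, Vendor 23, Vendor L: unused.
Cost = 210×2.6 + 250×3.6 + 100×4.4 = 1886.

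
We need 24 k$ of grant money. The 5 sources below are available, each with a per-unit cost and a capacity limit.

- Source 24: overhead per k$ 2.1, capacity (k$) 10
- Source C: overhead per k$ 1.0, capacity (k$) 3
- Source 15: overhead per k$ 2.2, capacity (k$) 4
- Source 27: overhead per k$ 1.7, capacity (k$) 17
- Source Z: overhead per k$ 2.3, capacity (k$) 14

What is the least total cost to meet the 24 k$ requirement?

Use sources in increasing cost order.
Source C at 1.0: take all 3 k$ → 21 still needed.
Take 17 from Source 27 at 1.7 → need 4 more.
Take 4 from Source 24 at 2.1 to finish.
Source 15, Source Z: unused.
Cost = 3×1.0 + 17×1.7 + 4×2.1 = 40.3.

40.3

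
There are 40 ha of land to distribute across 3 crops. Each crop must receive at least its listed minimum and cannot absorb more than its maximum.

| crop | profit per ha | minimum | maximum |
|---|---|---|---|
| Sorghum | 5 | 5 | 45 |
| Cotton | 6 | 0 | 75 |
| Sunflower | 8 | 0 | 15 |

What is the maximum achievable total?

Meeting every minimum uses 5+0+0 = 5 ha, leaving 35.
Highest profit per ha first: Sunflower 8 > Cotton 6 > Sorghum 5.
Sunflower: +15 to 15 (cap) — 20 left.
Only 20 left; Cotton takes them to reach 20.
Total = 5×5 + 6×20 + 8×15 = 265.

265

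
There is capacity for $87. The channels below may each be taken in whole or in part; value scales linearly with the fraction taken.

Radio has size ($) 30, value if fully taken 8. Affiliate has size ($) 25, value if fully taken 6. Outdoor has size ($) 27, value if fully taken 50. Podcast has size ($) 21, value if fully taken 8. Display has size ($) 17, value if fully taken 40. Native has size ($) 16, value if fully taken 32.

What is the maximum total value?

Best value per unit of size first: Display 40/17≈2.35, Native 32/16≈2, Outdoor 50/27≈1.85, Podcast 8/21≈0.381, Radio 8/30≈0.267, Affiliate 6/25≈0.24.
Take all of Display (17 $, value 40) — 70 $ left.
All 16 $ of Native fit (value 32) — 54 remain.
Take all of Outdoor (27 $, value 50) — 27 $ left.
Podcast: take in full, 21 $ for value 8 — 6 left.
Fill the last 6 $ with part of Radio: 6/30 of it earns 1.6.
Total value = 131.6.

131.6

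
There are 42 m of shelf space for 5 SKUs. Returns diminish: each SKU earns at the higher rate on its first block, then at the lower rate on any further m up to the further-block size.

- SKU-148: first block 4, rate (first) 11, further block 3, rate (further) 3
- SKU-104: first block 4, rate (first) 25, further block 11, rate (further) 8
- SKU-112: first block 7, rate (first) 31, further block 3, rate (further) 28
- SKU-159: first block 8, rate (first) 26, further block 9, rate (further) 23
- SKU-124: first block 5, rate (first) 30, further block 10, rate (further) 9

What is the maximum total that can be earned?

1028

Treat each block as its own option and order by rate: SKU-112/first 31 > SKU-124/first 30 > SKU-112/second 28 > SKU-159/first 26 > SKU-104/first 25 > SKU-159/second 23 > SKU-148/first 11 > SKU-124/second 9 > SKU-104/second 8 > SKU-148/second 3.
SKU-112 first at 31: fill all 7 — 35 left.
SKU-124 first at 30: fill all 5 — 30 left.
SKU-112 second at 28: fill all 3 — 27 left.
SKU-159/first (26): +8 — 19 left.
SKU-104 first at 25: fill all 4 — 15 left.
SKU-159/second (23): +9 — 6 left.
SKU-148/first (11): +4 — 2 left.
SKU-124 second at 9: only 2 left, fill 2.
Total = 31×7 + 30×5 + 28×3 + 26×8 + 25×4 + 23×9 + 11×4 + 9×2 = 1028.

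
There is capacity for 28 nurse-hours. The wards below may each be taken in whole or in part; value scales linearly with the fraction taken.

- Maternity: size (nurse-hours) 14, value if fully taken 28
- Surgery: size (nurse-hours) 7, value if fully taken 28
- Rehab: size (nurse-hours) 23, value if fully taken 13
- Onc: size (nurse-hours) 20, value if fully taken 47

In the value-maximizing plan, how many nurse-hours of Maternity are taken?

1

Rank by value-to-size ratio: Surgery 28/7≈4, Onc 47/20≈2.35, Maternity 28/14≈2, Rehab 13/23≈0.565.
Take all of Surgery (7 nurse-hours, value 28) ; 21 nurse-hours left.
All 20 nurse-hours of Onc fit (value 47) ; 1 remain.
Only 1 nurse-hours remain; take 1/14 of Maternity for value 28×1/14 = 2.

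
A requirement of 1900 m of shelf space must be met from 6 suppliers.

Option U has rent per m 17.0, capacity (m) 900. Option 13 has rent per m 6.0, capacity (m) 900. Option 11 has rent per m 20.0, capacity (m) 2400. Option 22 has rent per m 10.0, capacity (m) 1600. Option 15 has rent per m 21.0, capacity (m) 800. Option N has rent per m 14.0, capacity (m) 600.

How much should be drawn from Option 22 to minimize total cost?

1000

Use suppliers in increasing cost order.
Option 13 at 6.0: take all 900 m → 1000 still needed.
Option 22 at 10.0: take 1000 of its 1600 → requirement met.
Option N, Option U, Option 11, Option 15: unused.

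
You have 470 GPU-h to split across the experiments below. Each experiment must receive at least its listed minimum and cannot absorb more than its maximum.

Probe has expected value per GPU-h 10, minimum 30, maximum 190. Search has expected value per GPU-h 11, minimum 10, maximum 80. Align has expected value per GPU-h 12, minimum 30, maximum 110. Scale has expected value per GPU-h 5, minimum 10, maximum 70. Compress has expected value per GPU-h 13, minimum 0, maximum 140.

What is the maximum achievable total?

Meeting every minimum uses 30+10+30+10+0 = 80 GPU-h, leaving 390.
Rank by expected value per GPU-h: Compress 13 > Align 12 > Search 11 > Probe 10 > Scale 5.
Give Compress 140 more to hit its cap of 140 — 250 left.
Align: +80 to 110 (cap) — 170 left.
Give Search 70 more to hit its cap of 80 — 100 left.
Only 100 left; Probe takes them to reach 130.
Total = 10×130 + 11×80 + 12×110 + 5×10 + 13×140 = 5370.

5370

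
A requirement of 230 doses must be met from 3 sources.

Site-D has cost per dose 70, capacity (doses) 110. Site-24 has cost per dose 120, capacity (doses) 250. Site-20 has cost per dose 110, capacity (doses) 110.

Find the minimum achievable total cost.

Cheapest first:
Site-D (70): use full 110 ; 120 doses to go.
Site-20 (110): use full 110 ; 10 doses to go.
Site-24 (120): take the remaining 10 ; done.
Cost = 110×70 + 110×110 + 10×120 = 21000.

21000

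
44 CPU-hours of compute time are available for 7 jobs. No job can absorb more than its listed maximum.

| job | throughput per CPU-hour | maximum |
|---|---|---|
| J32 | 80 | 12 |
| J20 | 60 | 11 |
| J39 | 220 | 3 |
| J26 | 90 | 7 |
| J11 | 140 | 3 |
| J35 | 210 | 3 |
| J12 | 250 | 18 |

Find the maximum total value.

Rank by throughput per CPU-hour: J12 250 > J39 220 > J35 210 > J11 140 > J26 90 > J32 80 > J20 60.
J12: +18 to 18 (cap) — 26 left.
J39 takes 3 to reach its cap of 3 — 23 left.
J35: +3 to 3 (cap) — 20 left.
J11 takes 3 to reach its cap of 3 — 17 left.
J26: +7 to 7 (cap) — 10 left.
J32 has room for 12 but only 10 remain, so it gets 10.
Total = 80×10 + 220×3 + 90×7 + 140×3 + 210×3 + 250×18 = 7640.

7640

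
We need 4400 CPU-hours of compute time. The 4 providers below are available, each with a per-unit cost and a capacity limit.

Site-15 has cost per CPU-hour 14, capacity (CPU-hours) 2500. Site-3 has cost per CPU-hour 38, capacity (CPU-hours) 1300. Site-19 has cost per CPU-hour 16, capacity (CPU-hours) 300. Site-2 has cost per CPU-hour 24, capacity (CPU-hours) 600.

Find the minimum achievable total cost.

92200

Fill from the cheapest provider first.
Site-15 at 14: take all 2500 CPU-hours — 1900 still needed.
Site-19 (16): use full 300 — 1600 CPU-hours to go.
Take 600 from Site-2 at 24 — need 1000 more.
Site-3 (38): take the remaining 1000 — done.
Cost = 2500×14 + 300×16 + 600×24 + 1000×38 = 92200.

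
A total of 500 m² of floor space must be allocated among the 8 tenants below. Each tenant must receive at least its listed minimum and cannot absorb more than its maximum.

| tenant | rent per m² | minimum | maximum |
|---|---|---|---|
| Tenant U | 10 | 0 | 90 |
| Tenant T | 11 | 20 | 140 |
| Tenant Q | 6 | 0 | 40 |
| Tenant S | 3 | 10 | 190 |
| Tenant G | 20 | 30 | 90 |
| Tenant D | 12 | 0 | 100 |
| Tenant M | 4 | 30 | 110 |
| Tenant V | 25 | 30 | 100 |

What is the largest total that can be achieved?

Meeting every minimum uses 0+20+0+10+30+0+30+30 = 120 m², leaving 380.
Order the tenants by rent per m²: Tenant V 25 > Tenant G 20 > Tenant D 12 > Tenant T 11 > Tenant U 10 > Tenant Q 6 > Tenant M 4 > Tenant S 3.
Give Tenant V 70 more to hit its cap of 100 ; 310 left.
Give Tenant G 60 more to hit its cap of 90 ; 250 left.
Give Tenant D 100 more to hit its cap of 100 ; 150 left.
Tenant T: +120 to 140 (cap) ; 30 left.
Tenant U: +30 (room for 90) → 30. Pool exhausted.
Total = 10×30 + 11×140 + 3×10 + 20×90 + 12×100 + 4×30 + 25×100 = 7490.

7490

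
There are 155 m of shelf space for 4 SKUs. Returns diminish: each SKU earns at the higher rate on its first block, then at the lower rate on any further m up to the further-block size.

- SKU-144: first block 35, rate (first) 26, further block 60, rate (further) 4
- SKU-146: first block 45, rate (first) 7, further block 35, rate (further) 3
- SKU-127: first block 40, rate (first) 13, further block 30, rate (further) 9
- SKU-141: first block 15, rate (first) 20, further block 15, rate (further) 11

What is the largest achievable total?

2305

Order all 8 blocks by rate: SKU-144/T1 26 > SKU-141/T1 20 > SKU-127/T1 13 > SKU-141/T2 11 > SKU-127/T2 9 > SKU-146/T1 7 > SKU-144/T2 4 > SKU-146/T2 3.
SKU-144/T1 (26): +35 — 120 left.
SKU-141/T1 (20): +15 — 105 left.
SKU-127 T1 at 13: fill all 40 — 65 left.
SKU-141 T2 at 11: fill all 15 — 50 left.
SKU-127 T2 at 9: fill all 30 — 20 left.
SKU-146/T1: +20 of 45 at 7; pool empty.
Total = 26×35 + 20×15 + 13×40 + 11×15 + 9×30 + 7×20 = 2305.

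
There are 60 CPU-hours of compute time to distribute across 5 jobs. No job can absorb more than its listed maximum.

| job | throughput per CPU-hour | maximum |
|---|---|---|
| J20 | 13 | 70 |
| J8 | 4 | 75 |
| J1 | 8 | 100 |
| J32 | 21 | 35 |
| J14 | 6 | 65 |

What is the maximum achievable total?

Order the jobs by throughput per CPU-hour: J32 21 > J20 13 > J1 8 > J14 6 > J8 4.
J32: +35 to 35 (cap) ; 25 left.
J20 has room for 70 but only 25 remain, so it gets 25.
Total = 13×25 + 21×35 = 1060.

1060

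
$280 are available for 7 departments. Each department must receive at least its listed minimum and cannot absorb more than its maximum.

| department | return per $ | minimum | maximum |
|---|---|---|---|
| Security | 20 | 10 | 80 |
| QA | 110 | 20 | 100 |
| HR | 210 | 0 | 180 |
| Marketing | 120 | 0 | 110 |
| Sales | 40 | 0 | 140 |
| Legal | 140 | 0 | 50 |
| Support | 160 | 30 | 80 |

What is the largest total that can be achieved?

51400

Meeting every minimum uses 10+20+0+0+0+0+30 = 60 $, leaving 220.
Rank by return per $: HR 210 > Support 160 > Legal 140 > Marketing 120 > QA 110 > Sales 40 > Security 20.
HR: +180 to 180 (cap) → 40 left.
Support has room for 50 more but only 40 remain, so it gets 70.
Total = 20×10 + 110×20 + 210×180 + 160×70 = 51400.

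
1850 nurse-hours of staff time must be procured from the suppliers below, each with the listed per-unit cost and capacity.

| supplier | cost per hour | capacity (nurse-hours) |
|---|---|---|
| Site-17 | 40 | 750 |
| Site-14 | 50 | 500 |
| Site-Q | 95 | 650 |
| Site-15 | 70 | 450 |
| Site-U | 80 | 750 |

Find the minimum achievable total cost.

98500

Use suppliers in increasing cost order.
Site-17 at 40: take all 750 nurse-hours ; 1100 still needed.
Take 500 from Site-14 at 50 ; need 600 more.
Take 450 from Site-15 at 70 ; need 150 more.
Take 150 from Site-U at 80 to finish.
Site-Q: unused.
Cost = 750×40 + 500×50 + 450×70 + 150×80 = 98500.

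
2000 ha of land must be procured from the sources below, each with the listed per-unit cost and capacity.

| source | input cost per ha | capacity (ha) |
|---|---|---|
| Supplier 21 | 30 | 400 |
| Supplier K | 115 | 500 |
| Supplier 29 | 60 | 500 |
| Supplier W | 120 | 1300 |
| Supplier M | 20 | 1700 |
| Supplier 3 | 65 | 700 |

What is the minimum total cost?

43000

Cheapest first:
Supplier M at 20: take all 1700 ha → 300 still needed.
Supplier 21 (30): take the remaining 300 → done.
Supplier 29, Supplier 3, Supplier K, Supplier W: unused.
Cost = 1700×20 + 300×30 = 43000.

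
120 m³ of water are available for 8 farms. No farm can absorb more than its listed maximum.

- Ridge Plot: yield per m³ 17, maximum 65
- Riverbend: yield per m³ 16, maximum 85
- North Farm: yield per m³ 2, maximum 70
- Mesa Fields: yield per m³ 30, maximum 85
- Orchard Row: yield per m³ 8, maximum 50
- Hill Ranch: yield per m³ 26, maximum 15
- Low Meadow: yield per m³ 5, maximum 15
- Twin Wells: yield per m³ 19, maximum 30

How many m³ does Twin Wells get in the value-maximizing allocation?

Order the farms by yield per m³: Mesa Fields 30 > Hill Ranch 26 > Twin Wells 19 > Ridge Plot 17 > Riverbend 16 > Orchard Row 8 > Low Meadow 5 > North Farm 2.
Mesa Fields takes 85 to reach its cap of 85 ; 35 left.
Give Hill Ranch 15 to hit its cap of 15 ; 20 left.
Twin Wells: +20 (room for 30) → 20. Pool exhausted.

20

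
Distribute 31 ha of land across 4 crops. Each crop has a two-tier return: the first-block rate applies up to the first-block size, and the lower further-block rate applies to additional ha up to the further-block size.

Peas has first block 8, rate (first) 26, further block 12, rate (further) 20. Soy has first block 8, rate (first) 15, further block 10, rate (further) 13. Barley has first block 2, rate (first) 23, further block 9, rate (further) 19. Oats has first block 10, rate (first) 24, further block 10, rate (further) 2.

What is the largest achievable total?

Order all 8 blocks by rate: Peas/tier1 26 > Oats/tier1 24 > Barley/tier1 23 > Peas/tier2 20 > Barley/tier2 19 > Soy/tier1 15 > Soy/tier2 13 > Oats/tier2 2.
Peas/tier1 (26): +8 ; 23 left.
Fill Oats tier1 block (10 at 24) ; 13 left.
Barley tier1 at 23: fill all 2 ; 11 left.
11 remain; put them into Peas tier2 at 20.
Total = 26×8 + 24×10 + 23×2 + 20×11 = 714.

714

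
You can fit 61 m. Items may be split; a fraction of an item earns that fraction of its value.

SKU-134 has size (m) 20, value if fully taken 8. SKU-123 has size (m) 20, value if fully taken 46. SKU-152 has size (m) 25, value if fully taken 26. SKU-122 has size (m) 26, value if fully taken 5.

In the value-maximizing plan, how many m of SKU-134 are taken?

Best value per unit of size first: SKU-123 46/20≈2.3, SKU-152 26/25≈1.04, SKU-134 8/20≈0.4, SKU-122 5/26≈0.192.
SKU-123: take in full, 20 m for value 46 → 41 left.
Take all of SKU-152 (25 m, value 26) → 16 m left.
Fill the last 16 m with part of SKU-134: 16/20 of it earns 6.4.

16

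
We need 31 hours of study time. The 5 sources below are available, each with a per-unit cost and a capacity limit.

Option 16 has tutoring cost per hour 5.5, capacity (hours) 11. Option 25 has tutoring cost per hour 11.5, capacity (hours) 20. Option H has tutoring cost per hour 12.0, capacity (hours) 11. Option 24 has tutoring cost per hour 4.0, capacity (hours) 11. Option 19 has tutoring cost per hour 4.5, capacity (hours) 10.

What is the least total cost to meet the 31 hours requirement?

Cheapest first:
Take 11 from Option 24 at 4.0 ; need 20 more.
Option 19 (4.5): use full 10 ; 10 hours to go.
Take 10 from Option 16 at 5.5 to finish.
Option 25, Option H: unused.
Cost = 11×4.0 + 10×4.5 + 10×5.5 = 144.

144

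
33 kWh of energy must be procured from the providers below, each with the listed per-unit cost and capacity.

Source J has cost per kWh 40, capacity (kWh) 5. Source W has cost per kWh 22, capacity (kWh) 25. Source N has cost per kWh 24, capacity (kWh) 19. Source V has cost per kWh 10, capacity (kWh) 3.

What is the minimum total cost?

700

Cheapest first:
Source V at 10: take all 3 kWh ; 30 still needed.
Take 25 from Source W at 22 ; need 5 more.
Take 5 from Source N at 24 to finish.
Source J: unused.
Cost = 3×10 + 25×22 + 5×24 = 700.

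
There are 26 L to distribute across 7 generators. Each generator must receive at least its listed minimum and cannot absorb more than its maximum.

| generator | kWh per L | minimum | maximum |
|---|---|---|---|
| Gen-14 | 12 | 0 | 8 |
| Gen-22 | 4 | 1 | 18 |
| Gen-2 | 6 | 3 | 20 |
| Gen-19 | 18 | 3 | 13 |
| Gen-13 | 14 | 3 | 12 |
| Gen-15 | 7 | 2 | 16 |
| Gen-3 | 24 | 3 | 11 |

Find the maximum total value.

Meeting every minimum uses 0+1+3+3+3+2+3 = 15 L, leaving 11.
Highest kWh per L first: Gen-3 24 > Gen-19 18 > Gen-13 14 > Gen-14 12 > Gen-15 7 > Gen-2 6 > Gen-22 4.
Give Gen-3 8 more to hit its cap of 11 → 3 left.
Gen-19 has room for 10 more but only 3 remain, so it gets 6.
Total = 4×1 + 6×3 + 18×6 + 14×3 + 7×2 + 24×11 = 450.

450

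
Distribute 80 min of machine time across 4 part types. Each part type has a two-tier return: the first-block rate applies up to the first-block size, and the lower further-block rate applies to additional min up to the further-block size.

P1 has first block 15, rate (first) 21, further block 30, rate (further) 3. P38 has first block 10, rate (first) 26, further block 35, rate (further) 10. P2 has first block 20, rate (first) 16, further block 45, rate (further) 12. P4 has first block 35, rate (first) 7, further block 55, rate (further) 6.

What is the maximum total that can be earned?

Rank every tier by rate: P38/first 26 > P1/first 21 > P2/first 16 > P2/second 12 > P38/second 10 > P4/first 7 > P4/second 6 > P1/second 3.
P38/first (26): +10 → 70 left.
P1 first at 21: fill all 15 → 55 left.
P2 first at 16: fill all 20 → 35 left.
P2/second: +35 of 45 at 12; pool empty.
Total = 26×10 + 21×15 + 16×20 + 12×35 = 1315.

1315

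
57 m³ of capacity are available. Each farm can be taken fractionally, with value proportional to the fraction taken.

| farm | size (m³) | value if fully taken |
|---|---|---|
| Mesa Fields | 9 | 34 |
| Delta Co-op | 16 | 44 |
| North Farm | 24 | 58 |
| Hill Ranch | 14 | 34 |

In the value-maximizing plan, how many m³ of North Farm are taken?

18

Rank by value-to-size ratio: Mesa Fields 34/9≈3.78, Delta Co-op 44/16≈2.75, Hill Ranch 34/14≈2.43, North Farm 58/24≈2.42.
Mesa Fields: take in full, 9 m³ for value 34 — 48 left.
All 16 m³ of Delta Co-op fit (value 44) — 32 remain.
All 14 m³ of Hill Ranch fit (value 34) — 18 remain.
Only 18 m³ remain; take 18/24 of North Farm for value 58×18/24 = 43.5.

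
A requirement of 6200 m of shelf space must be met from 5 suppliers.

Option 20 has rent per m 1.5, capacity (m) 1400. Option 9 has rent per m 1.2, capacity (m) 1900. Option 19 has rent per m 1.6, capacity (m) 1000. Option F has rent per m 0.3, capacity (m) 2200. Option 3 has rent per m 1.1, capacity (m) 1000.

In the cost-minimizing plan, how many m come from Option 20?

Fill from the cheapest supplier first.
Option F (0.3): use full 2200 ; 4000 m to go.
Option 3 at 1.1: take all 1000 m ; 3000 still needed.
Take 1900 from Option 9 at 1.2 ; need 1100 more.
Option 20 (1.5): take the remaining 1100 ; done.
Option 19: unused.

1100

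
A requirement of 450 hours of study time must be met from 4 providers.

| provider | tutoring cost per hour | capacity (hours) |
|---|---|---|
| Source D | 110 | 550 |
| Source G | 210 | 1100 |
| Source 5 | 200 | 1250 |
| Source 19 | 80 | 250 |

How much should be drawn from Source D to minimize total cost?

200

Fill from the cheapest provider first.
Take 250 from Source 19 at 80 ; need 200 more.
Source D (110): take the remaining 200 ; done.
Source 5, Source G: unused.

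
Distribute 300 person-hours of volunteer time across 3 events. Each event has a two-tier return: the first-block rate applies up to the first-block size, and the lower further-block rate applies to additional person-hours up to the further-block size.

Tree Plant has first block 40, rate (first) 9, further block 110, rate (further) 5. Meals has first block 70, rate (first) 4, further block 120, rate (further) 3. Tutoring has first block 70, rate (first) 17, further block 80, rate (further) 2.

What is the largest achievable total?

2410

Rank every tier by rate: Tutoring/tier1 17 > Tree Plant/tier1 9 > Tree Plant/tier2 5 > Meals/tier1 4 > Meals/tier2 3 > Tutoring/tier2 2.
Fill Tutoring tier1 block (70 at 17) → 230 left.
Tree Plant/tier1 (9): +40 → 190 left.
Tree Plant/tier2 (5): +110 → 80 left.
Meals/tier1 (4): +70 → 10 left.
Meals/tier2: +10 of 120 at 3; pool empty.
Total = 17×70 + 9×40 + 5×110 + 4×70 + 3×10 = 2410.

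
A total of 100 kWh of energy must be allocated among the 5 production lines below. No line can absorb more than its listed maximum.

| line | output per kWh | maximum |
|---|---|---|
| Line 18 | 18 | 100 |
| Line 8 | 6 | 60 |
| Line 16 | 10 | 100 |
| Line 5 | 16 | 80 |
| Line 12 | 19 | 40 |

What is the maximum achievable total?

Order the production lines by output per kWh: Line 12 19 > Line 18 18 > Line 5 16 > Line 16 10 > Line 8 6.
Line 12: +40 to 40 (cap) — 60 left.
Line 18: +60 (room for 100) → 60. Pool exhausted.
Total = 18×60 + 19×40 = 1840.

1840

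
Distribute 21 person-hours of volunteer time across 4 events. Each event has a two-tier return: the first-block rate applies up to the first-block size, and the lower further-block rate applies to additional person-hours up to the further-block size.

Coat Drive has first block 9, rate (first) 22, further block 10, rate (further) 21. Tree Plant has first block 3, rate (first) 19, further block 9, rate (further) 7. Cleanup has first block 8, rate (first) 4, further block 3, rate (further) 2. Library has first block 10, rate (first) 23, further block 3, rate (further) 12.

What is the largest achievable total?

Treat each block as its own option and order by rate: Library/T1 23 > Coat Drive/T1 22 > Coat Drive/T2 21 > Tree Plant/T1 19 > Library/T2 12 > Tree Plant/T2 7 > Cleanup/T1 4 > Cleanup/T2 2.
Library T1 at 23: fill all 10 ; 11 left.
Coat Drive/T1 (22): +9 ; 2 left.
2 remain; put them into Coat Drive T2 at 21.
Total = 23×10 + 22×9 + 21×2 = 470.

470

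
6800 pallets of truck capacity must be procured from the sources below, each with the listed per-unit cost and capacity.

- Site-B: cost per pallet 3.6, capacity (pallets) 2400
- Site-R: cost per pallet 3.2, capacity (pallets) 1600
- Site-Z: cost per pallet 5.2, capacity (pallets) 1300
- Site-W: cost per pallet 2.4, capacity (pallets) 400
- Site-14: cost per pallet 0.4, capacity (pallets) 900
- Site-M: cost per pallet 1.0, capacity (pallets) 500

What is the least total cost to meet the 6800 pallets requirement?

20780

Cheapest first:
Take 900 from Site-14 at 0.4 ; need 5900 more.
Site-M at 1.0: take all 500 pallets ; 5400 still needed.
Take 400 from Site-W at 2.4 ; need 5000 more.
Site-R (3.2): use full 1600 ; 3400 pallets to go.
Site-B (3.6): use full 2400 ; 1000 pallets to go.
Take 1000 from Site-Z at 5.2 to finish.
Cost = 900×0.4 + 500×1.0 + 400×2.4 + 1600×3.2 + 2400×3.6 + 1000×5.2 = 20780.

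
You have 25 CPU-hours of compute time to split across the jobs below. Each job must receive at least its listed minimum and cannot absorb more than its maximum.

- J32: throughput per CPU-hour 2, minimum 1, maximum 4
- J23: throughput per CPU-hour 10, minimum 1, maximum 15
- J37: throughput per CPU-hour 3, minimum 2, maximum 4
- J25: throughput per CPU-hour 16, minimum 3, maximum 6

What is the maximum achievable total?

Meeting every minimum uses 1+1+2+3 = 7 CPU-hours, leaving 18.
Order the jobs by throughput per CPU-hour: J25 16 > J23 10 > J37 3 > J32 2.
Give J25 3 more to hit its cap of 6 ; 15 left.
J23 takes 14 more to reach its cap of 15 ; 1 left.
Only 1 left; J37 takes them to reach 3.
Total = 2×1 + 10×15 + 3×3 + 16×6 = 257.

257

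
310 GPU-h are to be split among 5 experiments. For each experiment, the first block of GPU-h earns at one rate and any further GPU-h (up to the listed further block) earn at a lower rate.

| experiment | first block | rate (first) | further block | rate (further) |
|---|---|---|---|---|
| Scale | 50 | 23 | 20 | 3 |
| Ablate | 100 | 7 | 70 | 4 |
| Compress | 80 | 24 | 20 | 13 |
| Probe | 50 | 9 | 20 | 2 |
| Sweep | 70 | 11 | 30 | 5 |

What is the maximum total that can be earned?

Order all 10 blocks by rate: Compress/tier1 24 > Scale/tier1 23 > Compress/tier2 13 > Sweep/tier1 11 > Probe/tier1 9 > Ablate/tier1 7 > Sweep/tier2 5 > Ablate/tier2 4 > Scale/tier2 3 > Probe/tier2 2.
Compress/tier1 (24): +80 → 230 left.
Fill Scale tier1 block (50 at 23) → 180 left.
Compress tier2 at 13: fill all 20 → 160 left.
Sweep/tier1 (11): +70 → 90 left.
Fill Probe tier1 block (50 at 9) → 40 left.
Ablate/tier1: +40 of 100 at 7; pool empty.
Total = 24×80 + 23×50 + 13×20 + 11×70 + 9×50 + 7×40 = 4830.

4830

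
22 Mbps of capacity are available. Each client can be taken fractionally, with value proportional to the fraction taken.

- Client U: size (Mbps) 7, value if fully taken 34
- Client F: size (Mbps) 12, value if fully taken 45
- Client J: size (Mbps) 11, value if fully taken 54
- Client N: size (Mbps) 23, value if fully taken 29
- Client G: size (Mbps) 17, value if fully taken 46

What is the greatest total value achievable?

103

Best value per unit of size first: Client J 54/11≈4.91, Client U 34/7≈4.86, Client F 45/12≈3.75, Client G 46/17≈2.71, Client N 29/23≈1.26.
All 11 Mbps of Client J fit (value 54) — 11 remain.
Client U: take in full, 7 Mbps for value 34 — 4 left.
Only 4 Mbps remain; take 4/12 of Client F for value 45×4/12 = 15.
Total value = 103.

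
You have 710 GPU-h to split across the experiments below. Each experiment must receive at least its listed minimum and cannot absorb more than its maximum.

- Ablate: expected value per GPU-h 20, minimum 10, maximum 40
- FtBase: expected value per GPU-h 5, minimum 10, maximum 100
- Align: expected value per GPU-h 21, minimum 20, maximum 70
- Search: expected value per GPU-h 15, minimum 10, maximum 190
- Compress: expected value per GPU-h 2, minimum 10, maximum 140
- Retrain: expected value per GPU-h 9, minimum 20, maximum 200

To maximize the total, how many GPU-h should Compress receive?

110

Meeting every minimum uses 10+10+20+10+10+20 = 80 GPU-h, leaving 630.
Order the experiments by expected value per GPU-h: Align 21 > Ablate 20 > Search 15 > Retrain 9 > FtBase 5 > Compress 2.
Align: +50 to 70 (cap) — 580 left.
Give Ablate 30 more to hit its cap of 40 — 550 left.
Give Search 180 more to hit its cap of 190 — 370 left.
Retrain takes 180 more to reach its cap of 200 — 190 left.
FtBase: +90 to 100 (cap) — 100 left.
Compress: +100 (room for 130) → 110. Pool exhausted.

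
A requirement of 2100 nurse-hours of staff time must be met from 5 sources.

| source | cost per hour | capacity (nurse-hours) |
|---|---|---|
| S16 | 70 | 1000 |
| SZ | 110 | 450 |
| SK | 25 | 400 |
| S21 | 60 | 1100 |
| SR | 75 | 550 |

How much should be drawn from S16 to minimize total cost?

Fill from the cheapest source first.
SK at 25: take all 400 nurse-hours — 1700 still needed.
S21 at 60: take all 1100 nurse-hours — 600 still needed.
S16 (70): take the remaining 600 — done.
SR, SZ: unused.

600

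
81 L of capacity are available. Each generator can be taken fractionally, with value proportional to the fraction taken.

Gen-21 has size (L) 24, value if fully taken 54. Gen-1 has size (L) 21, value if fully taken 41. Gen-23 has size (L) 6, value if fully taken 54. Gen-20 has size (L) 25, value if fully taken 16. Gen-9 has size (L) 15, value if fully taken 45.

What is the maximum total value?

203.6

Rank by value-to-size ratio: Gen-23 54/6≈9, Gen-9 45/15≈3, Gen-21 54/24≈2.25, Gen-1 41/21≈1.95, Gen-20 16/25≈0.64.
Take all of Gen-23 (6 L, value 54) → 75 L left.
Take all of Gen-9 (15 L, value 45) → 60 L left.
All 24 L of Gen-21 fit (value 54) → 36 remain.
All 21 L of Gen-1 fit (value 41) → 15 remain.
15 L left: a 15/25 share of Gen-20 gives 16×15/25 = 9.6.
Total value = 203.6.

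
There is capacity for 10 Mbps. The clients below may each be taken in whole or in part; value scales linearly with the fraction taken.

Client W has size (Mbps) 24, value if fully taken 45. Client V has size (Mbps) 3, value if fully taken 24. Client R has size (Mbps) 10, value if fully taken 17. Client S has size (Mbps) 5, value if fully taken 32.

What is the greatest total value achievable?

59.75

Sort by value density: Client V 24/3≈8, Client S 32/5≈6.4, Client W 45/24≈1.88, Client R 17/10≈1.7.
All 3 Mbps of Client V fit (value 24) ; 7 remain.
All 5 Mbps of Client S fit (value 32) ; 2 remain.
Fill the last 2 Mbps with part of Client W: 2/24 of it earns 3.75.
Total value = 59.75.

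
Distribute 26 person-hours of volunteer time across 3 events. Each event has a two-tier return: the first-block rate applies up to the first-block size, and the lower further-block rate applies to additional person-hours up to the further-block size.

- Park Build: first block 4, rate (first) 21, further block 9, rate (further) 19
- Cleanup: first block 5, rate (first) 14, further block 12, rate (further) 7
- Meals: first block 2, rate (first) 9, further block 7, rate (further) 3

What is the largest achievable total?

Rank every tier by rate: Park Build/T1 21 > Park Build/T2 19 > Cleanup/T1 14 > Meals/T1 9 > Cleanup/T2 7 > Meals/T2 3.
Park Build T1 at 21: fill all 4 → 22 left.
Park Build/T2 (19): +9 → 13 left.
Cleanup T1 at 14: fill all 5 → 8 left.
Meals T1 at 9: fill all 2 → 6 left.
Cleanup/T2: +6 of 12 at 7; pool empty.
Total = 21×4 + 19×9 + 14×5 + 9×2 + 7×6 = 385.

385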